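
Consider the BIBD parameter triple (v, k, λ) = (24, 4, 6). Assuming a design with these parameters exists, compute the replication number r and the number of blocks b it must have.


Any 2-(v, k, λ) BIBD satisfies two necessary conditions:
  (i)  Each point sits in r blocks, and counting incidences through any fixed point gives r(k − 1) = λ(v − 1), so r = λ(v − 1)/(k − 1).
  (ii) Total incidences bk = vr, so b = vr/k.
Step 1: r = λ(v − 1)/(k − 1) = 6·(24 − 1)/(4 − 1) = 6·23/3 = 138/3 = 46.
Step 2: b = vr/k = 24·46/4 = 1104/4 = 276.
Check integrality: r = 46 ∈ Z ✓, b = 276 ∈ Z ✓.
(These identities are necessary conditions: they determine r and b for any design with these parameters, but do not by themselves prove that one exists.)

r = 46, b = 276.


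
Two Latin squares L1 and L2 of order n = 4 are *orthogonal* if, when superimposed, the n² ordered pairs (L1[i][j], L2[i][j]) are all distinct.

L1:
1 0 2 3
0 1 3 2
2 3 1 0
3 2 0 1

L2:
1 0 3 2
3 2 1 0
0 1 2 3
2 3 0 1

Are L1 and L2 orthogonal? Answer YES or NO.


Form the n² = 16 superimposed pairs (L1[i][j], L2[i][j]), row by row (rows and columns indexed from 0):
row 0: (1,1) (0,0) (2,3) (3,2)
row 1: (0,3) (1,2) (3,1) (2,0)
row 2: (2,0) (3,1) (1,2) (0,3)
row 3: (3,2) (2,3) (0,0) (1,1)
Orthogonality requires all 16 pairs distinct.
But the pair (2,0) repeats: cell (1,3) has L1 = 2, L2 = 0, and cell (2,0) has L1 = 2, L2 = 0.
A repeated pair means some other pair never occurs (only 8 distinct pairs out of 16), so the squares are not orthogonal.
Conclusion: NO.

NO


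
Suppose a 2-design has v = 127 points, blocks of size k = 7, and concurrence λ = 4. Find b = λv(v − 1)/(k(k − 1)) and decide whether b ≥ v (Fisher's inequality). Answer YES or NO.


b = λv(v − 1)/(k(k − 1)) = 4·127·126/(7·6) = 64008/42 = 1524.
Compare with v = 127: b ≥ v, so Fisher's inequality holds.

YES


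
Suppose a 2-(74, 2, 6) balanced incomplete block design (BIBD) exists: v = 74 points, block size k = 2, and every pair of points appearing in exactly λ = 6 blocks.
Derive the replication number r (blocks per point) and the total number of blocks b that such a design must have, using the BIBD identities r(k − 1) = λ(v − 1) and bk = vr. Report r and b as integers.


Any 2-(v, k, λ) BIBD satisfies two necessary conditions:
  (i)  Each point sits in r blocks, and counting incidences through any fixed point gives r(k − 1) = λ(v − 1), so r = λ(v − 1)/(k − 1).
  (ii) Total incidences bk = vr, so b = vr/k.
Step 1: r = λ(v − 1)/(k − 1) = 6·(74 − 1)/(2 − 1) = 6·73/1 = 438/1 = 438.
Step 2: b = vr/k = 74·438/2 = 32412/2 = 16206.
Check integrality: r = 438 ∈ Z ✓, b = 16206 ∈ Z ✓.
(These identities are necessary conditions: they determine r and b for any design with these parameters, but do not by themselves prove that one exists.)

r = 438, b = 16206.


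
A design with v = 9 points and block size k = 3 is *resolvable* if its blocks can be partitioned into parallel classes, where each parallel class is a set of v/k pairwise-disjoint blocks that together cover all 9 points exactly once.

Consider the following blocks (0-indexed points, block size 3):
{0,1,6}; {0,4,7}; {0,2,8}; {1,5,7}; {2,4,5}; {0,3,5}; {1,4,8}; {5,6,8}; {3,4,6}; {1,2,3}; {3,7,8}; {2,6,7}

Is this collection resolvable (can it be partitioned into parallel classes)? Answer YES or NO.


v = 9, block size k = 3, number of blocks = 12.
For resolvability, blocks must partition into parallel classes of size v/k = 3.
Total blocks must therefore be a multiple of 3: 12 = 3·4 + 0 ⇒ divisible ✓.
Greedy packing gives 4 candidate class(es). Each should be a full parallel class (size 3, covers all 9 points).
  Class 1 (3 blocks): {0,1,6}; {2,4,5}; {3,7,8}. Points covered: [0, 1, 2, 3, 4, 5, 6, 7, 8].
  Class 2 (3 blocks): {0,4,7}; {5,6,8}; {1,2,3}. Points covered: [0, 1, 2, 3, 4, 5, 6, 7, 8].
  Class 3 (3 blocks): {0,2,8}; {1,5,7}; {3,4,6}. Points covered: [0, 1, 2, 3, 4, 5, 6, 7, 8].
  Class 4 (3 blocks): {0,3,5}; {1,4,8}; {2,6,7}. Points covered: [0, 1, 2, 3, 4, 5, 6, 7, 8].
All classes full (size 3)? YES. All classes cover every point? YES.
Resolvable? YES.

YES


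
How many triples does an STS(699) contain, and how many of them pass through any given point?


An STS(v) is a 2-(v, 3, 1) BIBD: block size k = 3, λ = 1.
Replication: r(k − 1) = λ(v − 1) ⇒ r·2 = 699 − 1 = 698 ⇒ r = 349.
Block count: b = v(v − 1)/6 = 699·698/6 = 487902/6 = 81317.

r = 349, b = 81317.


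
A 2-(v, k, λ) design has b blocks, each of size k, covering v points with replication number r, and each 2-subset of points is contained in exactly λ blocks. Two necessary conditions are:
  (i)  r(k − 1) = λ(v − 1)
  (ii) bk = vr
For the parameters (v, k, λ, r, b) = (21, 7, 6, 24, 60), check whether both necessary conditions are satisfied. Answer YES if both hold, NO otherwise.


Condition (i): r(k − 1) = 24·6 = 144; λ(v − 1) = 6·20 = 120. Match? NO.
Condition (ii): bk = 60·7 = 420; vr = 21·24 = 504. Match? NO.
Both conditions hold? NO.

NO


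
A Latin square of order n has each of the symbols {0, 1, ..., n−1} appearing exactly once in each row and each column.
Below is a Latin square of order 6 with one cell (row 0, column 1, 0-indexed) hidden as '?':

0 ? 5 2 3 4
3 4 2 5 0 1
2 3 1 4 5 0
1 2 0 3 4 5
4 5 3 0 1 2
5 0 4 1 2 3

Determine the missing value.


Row 0 contains symbols [0, 2, 3, 4, 5] — missing [1].
Column 1 contains symbols [0, 2, 3, 4, 5] — missing [1].
The missing symbol must appear in both missing sets; intersection = [1].
Therefore the hidden value is 1.

Missing value = 1.


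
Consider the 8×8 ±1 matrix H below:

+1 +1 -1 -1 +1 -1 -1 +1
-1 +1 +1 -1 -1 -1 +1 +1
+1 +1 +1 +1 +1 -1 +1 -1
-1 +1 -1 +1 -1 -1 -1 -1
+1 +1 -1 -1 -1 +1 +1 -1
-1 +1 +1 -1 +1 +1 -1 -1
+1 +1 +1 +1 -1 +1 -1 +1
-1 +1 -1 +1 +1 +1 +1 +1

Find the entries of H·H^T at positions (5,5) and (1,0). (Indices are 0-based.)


Row 0 of H: [1, 1, -1, -1, 1, -1, -1, 1].
Row 1 of H: [-1, 1, 1, -1, -1, -1, 1, 1].
Row 5 of H: [-1, 1, 1, -1, 1, 1, -1, -1].
(H·H^T)[5][5] = Σ_j H[5][j]·H[5][j] = (-1)² + (1)² + (1)² + (-1)² + (1)² + (1)² + (-1)² + (-1)² = 1 + 1 + 1 + 1 + 1 + 1 + 1 + 1 = 8.
(H·H^T)[1][0] = Σ_j H[1][j]·H[0][j] = (-1)·(1) + (1)·(1) + (1)·(-1) + (-1)·(-1) + (-1)·(1) + (-1)·(-1) + (1)·(-1) + (1)·(1) = -1 + 1 + -1 + 1 + -1 + 1 + -1 + 1 = 0.
So rows 1 and 0 are orthogonal; the diagonal entry equals n = 8.

(5,5) entry = 8; (1,0) entry = 0.


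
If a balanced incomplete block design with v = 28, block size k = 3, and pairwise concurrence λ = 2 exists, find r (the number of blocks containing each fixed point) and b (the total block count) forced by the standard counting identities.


Any 2-(v, k, λ) BIBD satisfies two necessary conditions:
  (i)  Each point sits in r blocks, and counting incidences through any fixed point gives r(k − 1) = λ(v − 1), so r = λ(v − 1)/(k − 1).
  (ii) Total incidences bk = vr, so b = vr/k.
Step 1: r = λ(v − 1)/(k − 1) = 2·(28 − 1)/(3 − 1) = 2·27/2 = 54/2 = 27.
Step 2: b = vr/k = 28·27/3 = 756/3 = 252.
Check integrality: r = 27 ∈ Z ✓, b = 252 ∈ Z ✓.
(These identities are necessary conditions: they determine r and b for any design with these parameters, but do not by themselves prove that one exists.)

r = 27, b = 252.


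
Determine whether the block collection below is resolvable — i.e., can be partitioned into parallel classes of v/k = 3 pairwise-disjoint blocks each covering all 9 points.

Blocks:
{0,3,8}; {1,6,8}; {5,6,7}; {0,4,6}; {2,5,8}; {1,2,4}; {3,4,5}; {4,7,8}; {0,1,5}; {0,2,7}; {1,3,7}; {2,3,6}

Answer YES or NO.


v = 9, block size k = 3, number of blocks = 12.
For resolvability, blocks must partition into parallel classes of size v/k = 3.
Total blocks must therefore be a multiple of 3: 12 = 3·4 + 0 ⇒ divisible ✓.
Greedy packing gives 4 candidate class(es). Each should be a full parallel class (size 3, covers all 9 points).
  Class 1 (3 blocks): {0,3,8}; {5,6,7}; {1,2,4}. Points covered: [0, 1, 2, 3, 4, 5, 6, 7, 8].
  Class 2 (3 blocks): {1,6,8}; {3,4,5}; {0,2,7}. Points covered: [0, 1, 2, 3, 4, 5, 6, 7, 8].
  Class 3 (3 blocks): {0,4,6}; {2,5,8}; {1,3,7}. Points covered: [0, 1, 2, 3, 4, 5, 6, 7, 8].
  Class 4 (3 blocks): {4,7,8}; {0,1,5}; {2,3,6}. Points covered: [0, 1, 2, 3, 4, 5, 6, 7, 8].
All classes full (size 3)? YES. All classes cover every point? YES.
Resolvable? YES.

YES


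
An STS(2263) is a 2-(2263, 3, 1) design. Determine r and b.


An STS(v) is a 2-(v, 3, 1) BIBD: block size k = 3, λ = 1.
Replication: r(k − 1) = λ(v − 1) ⇒ r·2 = 2263 − 1 = 2262 ⇒ r = 1131.
Block count: bk = vr ⇒ b·3 = 2263·1131 = 2559453 ⇒ b = 853151.

r = 1131, b = 853151.


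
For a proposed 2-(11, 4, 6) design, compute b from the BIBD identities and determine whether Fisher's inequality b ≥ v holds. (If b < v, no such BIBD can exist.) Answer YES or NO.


r = λ(v − 1)/(k − 1) = 6·10/3 = 20.
b = vr/k = 11·20/4 = 55.
Fisher's inequality: b ≥ v ⇔ 55 ≥ 11? YES.

YES


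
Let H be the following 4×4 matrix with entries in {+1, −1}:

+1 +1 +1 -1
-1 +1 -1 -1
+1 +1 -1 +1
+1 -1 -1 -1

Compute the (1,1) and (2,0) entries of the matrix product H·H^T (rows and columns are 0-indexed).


Row 0 of H: [1, 1, 1, -1].
Row 1 of H: [-1, 1, -1, -1].
Row 2 of H: [1, 1, -1, 1].
(H·H^T)[1][1] = Σ_j H[1][j]·H[1][j] = (-1)² + (1)² + (-1)² + (-1)² = 1 + 1 + 1 + 1 = 4.
(H·H^T)[2][0] = Σ_j H[2][j]·H[0][j] = (1)·(1) + (1)·(1) + (-1)·(1) + (1)·(-1) = 1 + 1 + -1 + -1 = 0.
So rows 2 and 0 are orthogonal; the diagonal entry equals n = 4.

(1,1) entry = 4; (2,0) entry = 0.


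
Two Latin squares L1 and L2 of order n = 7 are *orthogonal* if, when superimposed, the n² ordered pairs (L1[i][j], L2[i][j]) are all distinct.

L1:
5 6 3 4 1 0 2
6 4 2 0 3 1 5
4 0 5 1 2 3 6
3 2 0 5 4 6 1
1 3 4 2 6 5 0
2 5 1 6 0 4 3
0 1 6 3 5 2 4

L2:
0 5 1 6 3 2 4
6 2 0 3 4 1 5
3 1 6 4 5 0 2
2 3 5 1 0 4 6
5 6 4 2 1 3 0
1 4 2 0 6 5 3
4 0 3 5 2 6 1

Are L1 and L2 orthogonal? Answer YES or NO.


Form the n² = 49 superimposed pairs (L1[i][j], L2[i][j]), row by row (rows and columns indexed from 0):
row 0: (5,0) (6,5) (3,1) (4,6) (1,3) (0,2) (2,4)
row 1: (6,6) (4,2) (2,0) (0,3) (3,4) (1,1) (5,5)
row 2: (4,3) (0,1) (5,6) (1,4) (2,5) (3,0) (6,2)
row 3: (3,2) (2,3) (0,5) (5,1) (4,0) (6,4) (1,6)
row 4: (1,5) (3,6) (4,4) (2,2) (6,1) (5,3) (0,0)
row 5: (2,1) (5,4) (1,2) (6,0) (0,6) (4,5) (3,3)
row 6: (0,4) (1,0) (6,3) (3,5) (5,2) (2,6) (4,1)
Orthogonality requires all 49 pairs distinct.
Check by first coordinate: for each symbol s of L1, list the L2 entries in the n cells where L1 = s; they must all differ.
  L1 = 0: L2 entries (in reading order) 2, 3, 1, 5, 0, 6, 4 — all 7 distinct ✓
  L1 = 1: L2 entries (in reading order) 3, 1, 4, 6, 5, 2, 0 — all 7 distinct ✓
  L1 = 2: L2 entries (in reading order) 4, 0, 5, 3, 2, 1, 6 — all 7 distinct ✓
  L1 = 3: L2 entries (in reading order) 1, 4, 0, 2, 6, 3, 5 — all 7 distinct ✓
  L1 = 4: L2 entries (in reading order) 6, 2, 3, 0, 4, 5, 1 — all 7 distinct ✓
  L1 = 5: L2 entries (in reading order) 0, 5, 6, 1, 3, 4, 2 — all 7 distinct ✓
  L1 = 6: L2 entries (in reading order) 5, 6, 2, 4, 1, 0, 3 — all 7 distinct ✓
Every symbol of L1 meets every symbol of L2 exactly once, so all 49 pairs are distinct (49 of 49).
Conclusion: YES.

YES


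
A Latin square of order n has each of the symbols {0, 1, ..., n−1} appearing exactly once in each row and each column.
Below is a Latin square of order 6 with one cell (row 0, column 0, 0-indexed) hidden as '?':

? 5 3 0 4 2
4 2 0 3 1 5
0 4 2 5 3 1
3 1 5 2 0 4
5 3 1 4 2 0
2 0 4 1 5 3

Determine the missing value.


Row 0 contains symbols [0, 2, 3, 4, 5] — missing [1].
Column 0 contains symbols [0, 2, 3, 4, 5] — missing [1].
The missing symbol must appear in both missing sets; intersection = [1].
Therefore the hidden value is 1.

Missing value = 1.


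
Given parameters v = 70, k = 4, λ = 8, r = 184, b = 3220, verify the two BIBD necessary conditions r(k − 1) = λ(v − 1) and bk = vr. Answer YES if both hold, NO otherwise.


Condition (i): r(k − 1) = 184·3 = 552; λ(v − 1) = 8·69 = 552. Match? YES.
Condition (ii): bk = 3220·4 = 12880; vr = 70·184 = 12880. Match? YES.
Both conditions hold? YES.

YES


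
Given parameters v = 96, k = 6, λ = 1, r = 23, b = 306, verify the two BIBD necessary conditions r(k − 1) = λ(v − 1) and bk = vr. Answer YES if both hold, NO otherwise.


Condition (i): r(k − 1) = 23·5 = 115; λ(v − 1) = 1·95 = 95. Match? NO.
Condition (ii): bk = 306·6 = 1836; vr = 96·23 = 2208. Match? NO.
Both conditions hold? NO.

NO


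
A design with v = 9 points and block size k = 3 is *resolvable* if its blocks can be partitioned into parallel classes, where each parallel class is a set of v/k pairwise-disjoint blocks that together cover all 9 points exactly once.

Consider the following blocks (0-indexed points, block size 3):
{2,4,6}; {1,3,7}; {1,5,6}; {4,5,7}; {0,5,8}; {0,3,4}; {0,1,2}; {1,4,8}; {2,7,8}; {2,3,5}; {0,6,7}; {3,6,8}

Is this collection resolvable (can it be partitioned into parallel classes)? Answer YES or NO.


v = 9, block size k = 3, number of blocks = 12.
For resolvability, blocks must partition into parallel classes of size v/k = 3.
Total blocks must therefore be a multiple of 3: 12 = 3·4 + 0 ⇒ divisible ✓.
Greedy packing gives 4 candidate class(es). Each should be a full parallel class (size 3, covers all 9 points).
  Class 1 (3 blocks): {2,4,6}; {1,3,7}; {0,5,8}. Points covered: [0, 1, 2, 3, 4, 5, 6, 7, 8].
  Class 2 (3 blocks): {1,5,6}; {0,3,4}; {2,7,8}. Points covered: [0, 1, 2, 3, 4, 5, 6, 7, 8].
  Class 3 (3 blocks): {4,5,7}; {0,1,2}; {3,6,8}. Points covered: [0, 1, 2, 3, 4, 5, 6, 7, 8].
  Class 4 (3 blocks): {1,4,8}; {2,3,5}; {0,6,7}. Points covered: [0, 1, 2, 3, 4, 5, 6, 7, 8].
All classes full (size 3)? YES. All classes cover every point? YES.
Resolvable? YES.

YES


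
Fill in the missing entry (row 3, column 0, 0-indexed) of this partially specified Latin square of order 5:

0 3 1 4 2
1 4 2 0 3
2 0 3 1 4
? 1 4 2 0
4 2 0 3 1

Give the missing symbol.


Row 3 contains symbols [0, 1, 2, 4] — missing [3].
Column 0 contains symbols [0, 1, 2, 4] — missing [3].
The missing symbol must appear in both missing sets; intersection = [3].
Therefore the hidden value is 3.

Missing value = 3.


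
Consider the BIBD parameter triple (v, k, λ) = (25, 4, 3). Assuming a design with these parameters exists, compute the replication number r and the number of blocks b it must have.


Any 2-(v, k, λ) BIBD satisfies two necessary conditions:
  (i)  Each point sits in r blocks, and counting incidences through any fixed point gives r(k − 1) = λ(v − 1), so r = λ(v − 1)/(k − 1).
  (ii) Total incidences bk = vr, so b = vr/k.
Step 1: r = λ(v − 1)/(k − 1) = 3·(25 − 1)/(4 − 1) = 3·24/3 = 72/3 = 24.
Step 2: b = vr/k = 25·24/4 = 600/4 = 150.
Check integrality: r = 24 ∈ Z ✓, b = 150 ∈ Z ✓.
(These identities are necessary conditions: they determine r and b for any design with these parameters, but do not by themselves prove that one exists.)

r = 24, b = 150.


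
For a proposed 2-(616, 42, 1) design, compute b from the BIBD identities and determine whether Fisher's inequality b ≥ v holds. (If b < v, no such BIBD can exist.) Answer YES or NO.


r = λ(v − 1)/(k − 1) = 1·615/41 = 15.
b = vr/k = 616·15/42 = 220.
Fisher's inequality: b ≥ v ⇔ 220 ≥ 616? NO.

NO


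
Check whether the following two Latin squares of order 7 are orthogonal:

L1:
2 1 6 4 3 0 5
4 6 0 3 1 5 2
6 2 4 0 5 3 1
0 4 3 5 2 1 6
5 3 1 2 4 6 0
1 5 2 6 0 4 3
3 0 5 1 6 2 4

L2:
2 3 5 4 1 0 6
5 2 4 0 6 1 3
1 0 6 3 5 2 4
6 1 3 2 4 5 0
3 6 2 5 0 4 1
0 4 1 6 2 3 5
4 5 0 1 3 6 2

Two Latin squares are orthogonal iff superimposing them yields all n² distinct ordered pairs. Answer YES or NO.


Form the n² = 49 superimposed pairs (L1[i][j], L2[i][j]), row by row (rows and columns indexed from 0):
row 0: (2,2) (1,3) (6,5) (4,4) (3,1) (0,0) (5,6)
row 1: (4,5) (6,2) (0,4) (3,0) (1,6) (5,1) (2,3)
row 2: (6,1) (2,0) (4,6) (0,3) (5,5) (3,2) (1,4)
row 3: (0,6) (4,1) (3,3) (5,2) (2,4) (1,5) (6,0)
row 4: (5,3) (3,6) (1,2) (2,5) (4,0) (6,4) (0,1)
row 5: (1,0) (5,4) (2,1) (6,6) (0,2) (4,3) (3,5)
row 6: (3,4) (0,5) (5,0) (1,1) (6,3) (2,6) (4,2)
Orthogonality requires all 49 pairs distinct.
Check by first coordinate: for each symbol s of L1, list the L2 entries in the n cells where L1 = s; they must all differ.
  L1 = 0: L2 entries (in reading order) 0, 4, 3, 6, 1, 2, 5 — all 7 distinct ✓
  L1 = 1: L2 entries (in reading order) 3, 6, 4, 5, 2, 0, 1 — all 7 distinct ✓
  L1 = 2: L2 entries (in reading order) 2, 3, 0, 4, 5, 1, 6 — all 7 distinct ✓
  L1 = 3: L2 entries (in reading order) 1, 0, 2, 3, 6, 5, 4 — all 7 distinct ✓
  L1 = 4: L2 entries (in reading order) 4, 5, 6, 1, 0, 3, 2 — all 7 distinct ✓
  L1 = 5: L2 entries (in reading order) 6, 1, 5, 2, 3, 4, 0 — all 7 distinct ✓
  L1 = 6: L2 entries (in reading order) 5, 2, 1, 0, 4, 6, 3 — all 7 distinct ✓
Every symbol of L1 meets every symbol of L2 exactly once, so all 49 pairs are distinct (49 of 49).
Conclusion: YES.

YES


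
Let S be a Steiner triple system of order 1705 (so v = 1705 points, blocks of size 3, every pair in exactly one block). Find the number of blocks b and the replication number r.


An STS(v) is a 2-(v, 3, 1) BIBD: block size k = 3, λ = 1.
Replication: r(k − 1) = λ(v − 1) ⇒ r·2 = 1705 − 1 = 1704 ⇒ r = 852.
Block count: bk = vr ⇒ b·3 = 1705·852 = 1452660 ⇒ b = 484220.

r = 852, b = 484220.


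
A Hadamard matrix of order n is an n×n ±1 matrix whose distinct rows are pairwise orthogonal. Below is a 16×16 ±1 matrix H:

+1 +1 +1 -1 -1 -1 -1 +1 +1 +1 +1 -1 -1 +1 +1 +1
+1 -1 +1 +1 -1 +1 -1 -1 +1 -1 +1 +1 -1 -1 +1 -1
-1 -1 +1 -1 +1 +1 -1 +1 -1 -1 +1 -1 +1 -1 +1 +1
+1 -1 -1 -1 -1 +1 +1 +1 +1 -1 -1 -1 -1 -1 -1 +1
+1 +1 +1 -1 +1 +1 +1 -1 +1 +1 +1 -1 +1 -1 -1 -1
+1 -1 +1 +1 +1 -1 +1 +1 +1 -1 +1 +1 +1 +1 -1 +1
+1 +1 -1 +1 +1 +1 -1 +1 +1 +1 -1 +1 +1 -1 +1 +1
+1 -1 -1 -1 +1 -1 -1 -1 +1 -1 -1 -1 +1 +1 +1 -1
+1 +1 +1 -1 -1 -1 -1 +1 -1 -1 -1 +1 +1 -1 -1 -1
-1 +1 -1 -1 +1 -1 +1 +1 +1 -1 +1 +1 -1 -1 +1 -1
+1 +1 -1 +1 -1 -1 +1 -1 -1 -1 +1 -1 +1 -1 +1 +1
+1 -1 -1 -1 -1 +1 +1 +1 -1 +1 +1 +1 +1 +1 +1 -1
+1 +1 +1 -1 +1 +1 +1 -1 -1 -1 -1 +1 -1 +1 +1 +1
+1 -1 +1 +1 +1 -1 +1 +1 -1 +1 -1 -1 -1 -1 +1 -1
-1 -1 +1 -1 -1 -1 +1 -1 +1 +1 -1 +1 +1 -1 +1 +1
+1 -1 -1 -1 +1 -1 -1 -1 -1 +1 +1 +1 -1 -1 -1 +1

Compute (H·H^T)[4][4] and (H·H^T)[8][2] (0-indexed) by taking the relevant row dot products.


Row 2 of H: [-1, -1, 1, -1, 1, 1, -1, 1, -1, -1, 1, -1, 1, -1, 1, 1].
Row 4 of H: [1, 1, 1, -1, 1, 1, 1, -1, 1, 1, 1, -1, 1, -1, -1, -1].
Row 8 of H: [1, 1, 1, -1, -1, -1, -1, 1, -1, -1, -1, 1, 1, -1, -1, -1].
(H·H^T)[4][4] = Σ_j H[4][j]·H[4][j] = (1)² + (1)² + (1)² + (-1)² + (1)² + (1)² + (1)² + (-1)² + (1)² + (1)² + (1)² + (-1)² + (1)² + (-1)² + (-1)² + (-1)² = 1 + 1 + 1 + 1 + 1 + 1 + 1 + 1 + 1 + 1 + 1 + 1 + 1 + 1 + 1 + 1 = 16.
(H·H^T)[8][2] = Σ_j H[8][j]·H[2][j] = (1)·(-1) + (1)·(-1) + (1)·(1) + (-1)·(-1) + (-1)·(1) + (-1)·(1) + (-1)·(-1) + (1)·(1) + (-1)·(-1) + (-1)·(-1) + (-1)·(1) + (1)·(-1) + (1)·(1) + (-1)·(-1) + (-1)·(1) + (-1)·(1) = -1 + -1 + 1 + 1 + -1 + -1 + 1 + 1 + 1 + 1 + -1 + -1 + 1 + 1 + -1 + -1 = 0.
So rows 8 and 2 are orthogonal; the diagonal entry equals n = 16.

(4,4) entry = 16; (8,2) entry = 0.


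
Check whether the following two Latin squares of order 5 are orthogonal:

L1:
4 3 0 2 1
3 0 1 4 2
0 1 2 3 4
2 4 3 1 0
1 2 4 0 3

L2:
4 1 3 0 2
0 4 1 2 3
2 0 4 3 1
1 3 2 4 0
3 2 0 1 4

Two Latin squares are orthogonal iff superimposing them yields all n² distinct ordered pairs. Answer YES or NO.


Form the n² = 25 superimposed pairs (L1[i][j], L2[i][j]), row by row (rows and columns indexed from 0):
row 0: (4,4) (3,1) (0,3) (2,0) (1,2)
row 1: (3,0) (0,4) (1,1) (4,2) (2,3)
row 2: (0,2) (1,0) (2,4) (3,3) (4,1)
row 3: (2,1) (4,3) (3,2) (1,4) (0,0)
row 4: (1,3) (2,2) (4,0) (0,1) (3,4)
Orthogonality requires all 25 pairs distinct.
Check by first coordinate: for each symbol s of L1, list the L2 entries in the n cells where L1 = s; they must all differ.
  L1 = 0: L2 entries (in reading order) 3, 4, 2, 0, 1 — all 5 distinct ✓
  L1 = 1: L2 entries (in reading order) 2, 1, 0, 4, 3 — all 5 distinct ✓
  L1 = 2: L2 entries (in reading order) 0, 3, 4, 1, 2 — all 5 distinct ✓
  L1 = 3: L2 entries (in reading order) 1, 0, 3, 2, 4 — all 5 distinct ✓
  L1 = 4: L2 entries (in reading order) 4, 2, 1, 3, 0 — all 5 distinct ✓
Every symbol of L1 meets every symbol of L2 exactly once, so all 25 pairs are distinct (25 of 25).
Conclusion: YES.

YES


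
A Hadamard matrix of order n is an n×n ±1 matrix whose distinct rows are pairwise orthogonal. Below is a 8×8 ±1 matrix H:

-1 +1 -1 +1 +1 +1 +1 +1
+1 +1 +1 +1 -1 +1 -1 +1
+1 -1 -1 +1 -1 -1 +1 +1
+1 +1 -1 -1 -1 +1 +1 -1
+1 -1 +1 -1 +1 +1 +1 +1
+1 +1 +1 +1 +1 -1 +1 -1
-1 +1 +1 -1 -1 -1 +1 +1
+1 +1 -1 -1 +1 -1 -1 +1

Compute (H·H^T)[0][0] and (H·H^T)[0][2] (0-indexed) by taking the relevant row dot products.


Row 0 of H: [-1, 1, -1, 1, 1, 1, 1, 1].
Row 2 of H: [1, -1, -1, 1, -1, -1, 1, 1].
(H·H^T)[0][0] = Σ_j H[0][j]·H[0][j] = (-1)² + (1)² + (-1)² + (1)² + (1)² + (1)² + (1)² + (1)² = 1 + 1 + 1 + 1 + 1 + 1 + 1 + 1 = 8.
(H·H^T)[0][2] = Σ_j H[0][j]·H[2][j] = (-1)·(1) + (1)·(-1) + (-1)·(-1) + (1)·(1) + (1)·(-1) + (1)·(-1) + (1)·(1) + (1)·(1) = -1 + -1 + 1 + 1 + -1 + -1 + 1 + 1 = 0.
So rows 0 and 2 are orthogonal; the diagonal entry equals n = 8.

(0,0) entry = 8; (0,2) entry = 0.


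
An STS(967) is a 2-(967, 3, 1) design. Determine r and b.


An STS(v) is a 2-(v, 3, 1) BIBD: block size k = 3, λ = 1.
Replication: r(k − 1) = λ(v − 1) ⇒ r·2 = 967 − 1 = 966 ⇒ r = 483.
Block count: bk = vr ⇒ b·3 = 967·483 = 467061 ⇒ b = 155687.

r = 483, b = 155687.


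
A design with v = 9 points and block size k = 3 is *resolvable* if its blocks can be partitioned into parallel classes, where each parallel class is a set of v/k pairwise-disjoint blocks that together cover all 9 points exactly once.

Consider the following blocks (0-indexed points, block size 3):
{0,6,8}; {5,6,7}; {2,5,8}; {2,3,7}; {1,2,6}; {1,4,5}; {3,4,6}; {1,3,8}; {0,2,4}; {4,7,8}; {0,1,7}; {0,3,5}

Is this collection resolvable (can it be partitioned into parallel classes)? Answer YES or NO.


v = 9, block size k = 3, number of blocks = 12.
For resolvability, blocks must partition into parallel classes of size v/k = 3.
Total blocks must therefore be a multiple of 3: 12 = 3·4 + 0 ⇒ divisible ✓.
Greedy packing gives 4 candidate class(es). Each should be a full parallel class (size 3, covers all 9 points).
  Class 1 (3 blocks): {0,6,8}; {2,3,7}; {1,4,5}. Points covered: [0, 1, 2, 3, 4, 5, 6, 7, 8].
  Class 2 (3 blocks): {5,6,7}; {1,3,8}; {0,2,4}. Points covered: [0, 1, 2, 3, 4, 5, 6, 7, 8].
  Class 3 (3 blocks): {2,5,8}; {3,4,6}; {0,1,7}. Points covered: [0, 1, 2, 3, 4, 5, 6, 7, 8].
  Class 4 (3 blocks): {1,2,6}; {4,7,8}; {0,3,5}. Points covered: [0, 1, 2, 3, 4, 5, 6, 7, 8].
All classes full (size 3)? YES. All classes cover every point? YES.
Resolvable? YES.

YES


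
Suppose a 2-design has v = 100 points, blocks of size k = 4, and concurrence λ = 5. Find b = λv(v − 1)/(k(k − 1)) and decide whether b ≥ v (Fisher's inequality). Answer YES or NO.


b = λv(v − 1)/(k(k − 1)) = 5·100·99/(4·3) = 49500/12 = 4125.
Compare with v = 100: b ≥ v, so Fisher's inequality holds.

YES


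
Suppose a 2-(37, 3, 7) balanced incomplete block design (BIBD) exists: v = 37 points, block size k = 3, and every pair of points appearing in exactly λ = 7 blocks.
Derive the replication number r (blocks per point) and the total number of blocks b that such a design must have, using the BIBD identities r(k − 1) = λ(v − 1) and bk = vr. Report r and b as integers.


Any 2-(v, k, λ) BIBD satisfies two necessary conditions:
  (i)  Each point sits in r blocks, and counting incidences through any fixed point gives r(k − 1) = λ(v − 1), so r = λ(v − 1)/(k − 1).
  (ii) Total incidences bk = vr, so b = vr/k.
Step 1: r = λ(v − 1)/(k − 1) = 7·(37 − 1)/(3 − 1) = 7·36/2 = 252/2 = 126.
Step 2: b = vr/k = 37·126/3 = 4662/3 = 1554.
Check integrality: r = 126 ∈ Z ✓, b = 1554 ∈ Z ✓.
(These identities are necessary conditions: they determine r and b for any design with these parameters, but do not by themselves prove that one exists.)

r = 126, b = 1554.


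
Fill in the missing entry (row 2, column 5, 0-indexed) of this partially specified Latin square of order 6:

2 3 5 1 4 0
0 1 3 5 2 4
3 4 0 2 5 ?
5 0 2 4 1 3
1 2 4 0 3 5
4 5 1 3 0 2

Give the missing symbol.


Row 2 contains symbols [0, 2, 3, 4, 5] — missing [1].
Column 5 contains symbols [0, 2, 3, 4, 5] — missing [1].
The missing symbol must appear in both missing sets; intersection = [1].
Therefore the hidden value is 1.

Missing value = 1.


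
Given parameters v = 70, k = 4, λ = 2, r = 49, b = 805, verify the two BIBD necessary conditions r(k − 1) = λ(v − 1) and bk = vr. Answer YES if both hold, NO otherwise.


Condition (i): r(k − 1) = 49·3 = 147; λ(v − 1) = 2·69 = 138. Match? NO.
Condition (ii): bk = 805·4 = 3220; vr = 70·49 = 3430. Match? NO.
Both conditions hold? NO.

NO


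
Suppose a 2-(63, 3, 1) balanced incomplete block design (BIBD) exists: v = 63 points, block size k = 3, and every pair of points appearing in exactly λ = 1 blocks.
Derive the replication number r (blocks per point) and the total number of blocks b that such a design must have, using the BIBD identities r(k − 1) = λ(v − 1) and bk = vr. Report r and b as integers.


Any 2-(v, k, λ) BIBD satisfies two necessary conditions:
  (i)  Each point sits in r blocks, and counting incidences through any fixed point gives r(k − 1) = λ(v − 1), so r = λ(v − 1)/(k − 1).
  (ii) Total incidences bk = vr, so b = vr/k.
Step 1: r = λ(v − 1)/(k − 1) = 1·(63 − 1)/(3 − 1) = 1·62/2 = 62/2 = 31.
Step 2: b = vr/k = 63·31/3 = 1953/3 = 651.
Check integrality: r = 31 ∈ Z ✓, b = 651 ∈ Z ✓.
(These identities are necessary conditions: they determine r and b for any design with these parameters, but do not by themselves prove that one exists.)

r = 31, b = 651.


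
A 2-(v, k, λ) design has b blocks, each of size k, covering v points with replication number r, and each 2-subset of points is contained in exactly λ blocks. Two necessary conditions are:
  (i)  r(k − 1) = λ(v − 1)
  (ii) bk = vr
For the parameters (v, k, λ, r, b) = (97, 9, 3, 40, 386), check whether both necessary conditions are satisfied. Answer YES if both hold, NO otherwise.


Condition (i): r(k − 1) = 40·8 = 320; λ(v − 1) = 3·96 = 288. Match? NO.
Condition (ii): bk = 386·9 = 3474; vr = 97·40 = 3880. Match? NO.
Both conditions hold? NO.

NO


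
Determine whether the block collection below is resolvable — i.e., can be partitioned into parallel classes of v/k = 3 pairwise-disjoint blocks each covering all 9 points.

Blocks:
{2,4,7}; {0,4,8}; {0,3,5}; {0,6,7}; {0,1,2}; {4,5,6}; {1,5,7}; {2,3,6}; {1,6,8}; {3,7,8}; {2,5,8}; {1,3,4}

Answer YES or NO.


v = 9, block size k = 3, number of blocks = 12.
For resolvability, blocks must partition into parallel classes of size v/k = 3.
Total blocks must therefore be a multiple of 3: 12 = 3·4 + 0 ⇒ divisible ✓.
Greedy packing gives 4 candidate class(es). Each should be a full parallel class (size 3, covers all 9 points).
  Class 1 (3 blocks): {2,4,7}; {0,3,5}; {1,6,8}. Points covered: [0, 1, 2, 3, 4, 5, 6, 7, 8].
  Class 2 (3 blocks): {0,4,8}; {1,5,7}; {2,3,6}. Points covered: [0, 1, 2, 3, 4, 5, 6, 7, 8].
  Class 3 (3 blocks): {0,6,7}; {2,5,8}; {1,3,4}. Points covered: [0, 1, 2, 3, 4, 5, 6, 7, 8].
  Class 4 (3 blocks): {0,1,2}; {4,5,6}; {3,7,8}. Points covered: [0, 1, 2, 3, 4, 5, 6, 7, 8].
All classes full (size 3)? YES. All classes cover every point? YES.
Resolvable? YES.

YES


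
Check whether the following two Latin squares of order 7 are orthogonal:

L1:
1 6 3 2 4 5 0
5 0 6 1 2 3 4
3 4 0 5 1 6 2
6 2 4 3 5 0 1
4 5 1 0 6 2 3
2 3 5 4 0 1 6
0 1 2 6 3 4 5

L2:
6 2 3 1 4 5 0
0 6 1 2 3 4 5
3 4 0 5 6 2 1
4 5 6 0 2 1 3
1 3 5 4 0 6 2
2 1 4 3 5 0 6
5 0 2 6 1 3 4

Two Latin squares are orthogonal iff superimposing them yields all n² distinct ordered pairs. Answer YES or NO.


Form the n² = 49 superimposed pairs (L1[i][j], L2[i][j]), row by row (rows and columns indexed from 0):
row 0: (1,6) (6,2) (3,3) (2,1) (4,4) (5,5) (0,0)
row 1: (5,0) (0,6) (6,1) (1,2) (2,3) (3,4) (4,5)
row 2: (3,3) (4,4) (0,0) (5,5) (1,6) (6,2) (2,1)
row 3: (6,4) (2,5) (4,6) (3,0) (5,2) (0,1) (1,3)
row 4: (4,1) (5,3) (1,5) (0,4) (6,0) (2,6) (3,2)
row 5: (2,2) (3,1) (5,4) (4,3) (0,5) (1,0) (6,6)
row 6: (0,5) (1,0) (2,2) (6,6) (3,1) (4,3) (5,4)
Orthogonality requires all 49 pairs distinct.
But the pair (3,3) repeats: cell (0,2) has L1 = 3, L2 = 3, and cell (2,0) has L1 = 3, L2 = 3.
A repeated pair means some other pair never occurs (only 35 distinct pairs out of 49), so the squares are not orthogonal.
Conclusion: NO.

NO


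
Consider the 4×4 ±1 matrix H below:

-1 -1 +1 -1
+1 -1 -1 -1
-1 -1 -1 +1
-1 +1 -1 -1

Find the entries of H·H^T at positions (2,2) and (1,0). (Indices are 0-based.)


Row 0 of H: [-1, -1, 1, -1].
Row 1 of H: [1, -1, -1, -1].
Row 2 of H: [-1, -1, -1, 1].
(H·H^T)[2][2] = Σ_j H[2][j]·H[2][j] = (-1)² + (-1)² + (-1)² + (1)² = 1 + 1 + 1 + 1 = 4.
(H·H^T)[1][0] = Σ_j H[1][j]·H[0][j] = (1)·(-1) + (-1)·(-1) + (-1)·(1) + (-1)·(-1) = -1 + 1 + -1 + 1 = 0.
So rows 1 and 0 are orthogonal; the diagonal entry equals n = 4.

(2,2) entry = 4; (1,0) entry = 0.


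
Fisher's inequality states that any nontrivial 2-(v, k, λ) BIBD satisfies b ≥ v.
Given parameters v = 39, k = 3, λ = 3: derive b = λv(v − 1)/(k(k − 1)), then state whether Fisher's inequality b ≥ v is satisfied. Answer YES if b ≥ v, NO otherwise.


r = λ(v − 1)/(k − 1) = 3·38/2 = 57.
b = vr/k = 39·57/3 = 741.
Fisher's inequality: b ≥ v ⇔ 741 ≥ 39? YES.

YES


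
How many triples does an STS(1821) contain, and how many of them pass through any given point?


An STS(v) is a 2-(v, 3, 1) BIBD: block size k = 3, λ = 1.
Replication: r(k − 1) = λ(v − 1) ⇒ r·2 = 1821 − 1 = 1820 ⇒ r = 910.
Block count: bk = vr ⇒ b·3 = 1821·910 = 1657110 ⇒ b = 552370.

r = 910, b = 552370.


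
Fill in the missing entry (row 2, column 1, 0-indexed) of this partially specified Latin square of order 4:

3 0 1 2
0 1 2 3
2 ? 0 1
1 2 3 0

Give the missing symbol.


Row 2 contains symbols [0, 1, 2] — missing [3].
Column 1 contains symbols [0, 1, 2] — missing [3].
The missing symbol must appear in both missing sets; intersection = [3].
Therefore the hidden value is 3.

Missing value = 3.


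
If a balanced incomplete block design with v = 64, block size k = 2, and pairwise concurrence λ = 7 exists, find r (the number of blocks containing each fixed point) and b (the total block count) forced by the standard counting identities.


Any 2-(v, k, λ) BIBD satisfies two necessary conditions:
  (i)  Each point sits in r blocks, and counting incidences through any fixed point gives r(k − 1) = λ(v − 1), so r = λ(v − 1)/(k − 1).
  (ii) Total incidences bk = vr, so b = vr/k.
Step 1: r = λ(v − 1)/(k − 1) = 7·(64 − 1)/(2 − 1) = 7·63/1 = 441/1 = 441.
Step 2: b = vr/k = 64·441/2 = 28224/2 = 14112.
Check integrality: r = 441 ∈ Z ✓, b = 14112 ∈ Z ✓.
(These identities are necessary conditions: they determine r and b for any design with these parameters, but do not by themselves prove that one exists.)

r = 441, b = 14112.


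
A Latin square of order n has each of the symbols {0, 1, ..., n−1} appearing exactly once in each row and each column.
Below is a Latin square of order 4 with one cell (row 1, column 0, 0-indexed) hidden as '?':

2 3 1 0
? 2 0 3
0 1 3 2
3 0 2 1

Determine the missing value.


Row 1 contains symbols [0, 2, 3] — missing [1].
Column 0 contains symbols [0, 2, 3] — missing [1].
The missing symbol must appear in both missing sets; intersection = [1].
Therefore the hidden value is 1.

Missing value = 1.


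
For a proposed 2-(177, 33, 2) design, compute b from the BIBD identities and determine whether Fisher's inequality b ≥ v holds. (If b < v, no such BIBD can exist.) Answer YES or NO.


b = λv(v − 1)/(k(k − 1)) = 2·177·176/(33·32) = 62304/1056 = 59.
Compare with v = 177: b < v, so Fisher's inequality fails.

NO


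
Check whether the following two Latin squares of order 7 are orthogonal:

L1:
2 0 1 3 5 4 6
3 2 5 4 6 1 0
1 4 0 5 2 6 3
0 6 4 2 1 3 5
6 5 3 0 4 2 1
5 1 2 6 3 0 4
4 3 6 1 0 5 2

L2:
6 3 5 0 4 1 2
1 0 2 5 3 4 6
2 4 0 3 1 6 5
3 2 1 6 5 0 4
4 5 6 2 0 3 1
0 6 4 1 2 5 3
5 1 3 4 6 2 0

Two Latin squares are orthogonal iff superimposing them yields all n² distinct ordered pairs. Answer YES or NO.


Form the n² = 49 superimposed pairs (L1[i][j], L2[i][j]), row by row (rows and columns indexed from 0):
row 0: (2,6) (0,3) (1,5) (3,0) (5,4) (4,1) (6,2)
row 1: (3,1) (2,0) (5,2) (4,5) (6,3) (1,4) (0,6)
row 2: (1,2) (4,4) (0,0) (5,3) (2,1) (6,6) (3,5)
row 3: (0,3) (6,2) (4,1) (2,6) (1,5) (3,0) (5,4)
row 4: (6,4) (5,5) (3,6) (0,2) (4,0) (2,3) (1,1)
row 5: (5,0) (1,6) (2,4) (6,1) (3,2) (0,5) (4,3)
row 6: (4,5) (3,1) (6,3) (1,4) (0,6) (5,2) (2,0)
Orthogonality requires all 49 pairs distinct.
But the pair (0,3) repeats: cell (0,1) has L1 = 0, L2 = 3, and cell (3,0) has L1 = 0, L2 = 3.
A repeated pair means some other pair never occurs (only 35 distinct pairs out of 49), so the squares are not orthogonal.
Conclusion: NO.

NO


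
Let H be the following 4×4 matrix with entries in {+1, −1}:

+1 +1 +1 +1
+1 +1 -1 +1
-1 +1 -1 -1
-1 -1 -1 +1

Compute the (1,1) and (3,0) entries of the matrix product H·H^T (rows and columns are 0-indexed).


Row 0 of H: [1, 1, 1, 1].
Row 1 of H: [1, 1, -1, 1].
Row 3 of H: [-1, -1, -1, 1].
(H·H^T)[1][1] = Σ_j H[1][j]·H[1][j] = (1)² + (1)² + (-1)² + (1)² = 1 + 1 + 1 + 1 = 4.
(H·H^T)[3][0] = Σ_j H[3][j]·H[0][j] = (-1)·(1) + (-1)·(1) + (-1)·(1) + (1)·(1) = -1 + -1 + -1 + 1 = -2.
Rows 3 and 0 are not orthogonal (dot product = -2 ≠ 0), so H is not a Hadamard matrix.

(1,1) entry = 4; (3,0) entry = -2.


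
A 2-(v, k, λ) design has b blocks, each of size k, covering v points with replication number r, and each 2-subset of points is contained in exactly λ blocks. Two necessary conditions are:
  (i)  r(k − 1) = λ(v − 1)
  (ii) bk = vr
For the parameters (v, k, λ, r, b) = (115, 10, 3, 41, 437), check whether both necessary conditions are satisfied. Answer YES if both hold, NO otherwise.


Condition (i): r(k − 1) = 41·9 = 369; λ(v − 1) = 3·114 = 342. Match? NO.
Condition (ii): bk = 437·10 = 4370; vr = 115·41 = 4715. Match? NO.
Both conditions hold? NO.

NO


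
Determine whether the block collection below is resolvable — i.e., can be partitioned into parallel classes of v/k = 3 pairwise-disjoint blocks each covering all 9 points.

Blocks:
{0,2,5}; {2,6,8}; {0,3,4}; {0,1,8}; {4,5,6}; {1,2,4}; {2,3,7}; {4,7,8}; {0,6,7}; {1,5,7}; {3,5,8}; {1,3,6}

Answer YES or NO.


v = 9, block size k = 3, number of blocks = 12.
For resolvability, blocks must partition into parallel classes of size v/k = 3.
Total blocks must therefore be a multiple of 3: 12 = 3·4 + 0 ⇒ divisible ✓.
Greedy packing gives 4 candidate class(es). Each should be a full parallel class (size 3, covers all 9 points).
  Class 1 (3 blocks): {0,2,5}; {4,7,8}; {1,3,6}. Points covered: [0, 1, 2, 3, 4, 5, 6, 7, 8].
  Class 2 (3 blocks): {2,6,8}; {0,3,4}; {1,5,7}. Points covered: [0, 1, 2, 3, 4, 5, 6, 7, 8].
  Class 3 (3 blocks): {0,1,8}; {4,5,6}; {2,3,7}. Points covered: [0, 1, 2, 3, 4, 5, 6, 7, 8].
  Class 4 (3 blocks): {1,2,4}; {0,6,7}; {3,5,8}. Points covered: [0, 1, 2, 3, 4, 5, 6, 7, 8].
All classes full (size 3)? YES. All classes cover every point? YES.
Resolvable? YES.

YES


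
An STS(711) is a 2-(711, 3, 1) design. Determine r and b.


An STS(v) is a 2-(v, 3, 1) BIBD: block size k = 3, λ = 1.
Replication: r(k − 1) = λ(v − 1) ⇒ r·2 = 711 − 1 = 710 ⇒ r = 355.
Block count: bk = vr ⇒ b·3 = 711·355 = 252405 ⇒ b = 84135.

r = 355, b = 84135.


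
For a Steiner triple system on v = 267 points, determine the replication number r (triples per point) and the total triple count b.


An STS(v) is a 2-(v, 3, 1) BIBD: block size k = 3, λ = 1.
Replication: r(k − 1) = λ(v − 1) ⇒ r·2 = 267 − 1 = 266 ⇒ r = 133.
Block count: bk = vr ⇒ b·3 = 267·133 = 35511 ⇒ b = 11837.

r = 133, b = 11837.


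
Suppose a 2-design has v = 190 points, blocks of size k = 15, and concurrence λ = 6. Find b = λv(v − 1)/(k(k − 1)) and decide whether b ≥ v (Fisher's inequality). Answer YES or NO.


b = λv(v − 1)/(k(k − 1)) = 6·190·189/(15·14) = 215460/210 = 1026.
Compare with v = 190: b ≥ v, so Fisher's inequality holds.

YES


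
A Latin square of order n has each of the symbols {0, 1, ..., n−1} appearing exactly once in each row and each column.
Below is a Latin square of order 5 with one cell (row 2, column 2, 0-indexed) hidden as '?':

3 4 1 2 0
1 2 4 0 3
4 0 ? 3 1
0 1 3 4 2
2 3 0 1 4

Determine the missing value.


Row 2 contains symbols [0, 1, 3, 4] — missing [2].
Column 2 contains symbols [0, 1, 3, 4] — missing [2].
The missing symbol must appear in both missing sets; intersection = [2].
Therefore the hidden value is 2.

Missing value = 2.


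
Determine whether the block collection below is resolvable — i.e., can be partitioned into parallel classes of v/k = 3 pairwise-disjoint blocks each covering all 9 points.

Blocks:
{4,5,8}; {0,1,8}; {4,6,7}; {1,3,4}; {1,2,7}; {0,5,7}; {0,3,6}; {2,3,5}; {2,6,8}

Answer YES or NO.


v = 9, block size k = 3, number of blocks = 9.
For resolvability, blocks must partition into parallel classes of size v/k = 3.
Total blocks must therefore be a multiple of 3: 9 = 3·3 + 0 ⇒ divisible ✓.
Greedy packing gives 3 candidate class(es). Each should be a full parallel class (size 3, covers all 9 points).
  Class 1 (3 blocks): {4,5,8}; {1,2,7}; {0,3,6}. Points covered: [0, 1, 2, 3, 4, 5, 6, 7, 8].
  Class 2 (3 blocks): {0,1,8}; {4,6,7}; {2,3,5}. Points covered: [0, 1, 2, 3, 4, 5, 6, 7, 8].
  Class 3 (3 blocks): {1,3,4}; {0,5,7}; {2,6,8}. Points covered: [0, 1, 2, 3, 4, 5, 6, 7, 8].
All classes full (size 3)? YES. All classes cover every point? YES.
Resolvable? YES.

YES


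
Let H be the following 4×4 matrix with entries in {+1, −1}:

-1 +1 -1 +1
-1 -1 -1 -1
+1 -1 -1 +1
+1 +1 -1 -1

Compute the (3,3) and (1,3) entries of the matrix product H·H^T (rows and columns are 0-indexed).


Row 1 of H: [-1, -1, -1, -1].
Row 3 of H: [1, 1, -1, -1].
(H·H^T)[3][3] = Σ_j H[3][j]·H[3][j] = (1)² + (1)² + (-1)² + (-1)² = 1 + 1 + 1 + 1 = 4.
(H·H^T)[1][3] = Σ_j H[1][j]·H[3][j] = (-1)·(1) + (-1)·(1) + (-1)·(-1) + (-1)·(-1) = -1 + -1 + 1 + 1 = 0.
So rows 1 and 3 are orthogonal; the diagonal entry equals n = 4.

(3,3) entry = 4; (1,3) entry = 0.


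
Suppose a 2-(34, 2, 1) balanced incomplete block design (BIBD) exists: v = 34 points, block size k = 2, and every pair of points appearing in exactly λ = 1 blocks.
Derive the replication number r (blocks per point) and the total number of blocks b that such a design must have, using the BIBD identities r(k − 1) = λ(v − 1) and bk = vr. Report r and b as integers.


Any 2-(v, k, λ) BIBD satisfies two necessary conditions:
  (i)  Each point sits in r blocks, and counting incidences through any fixed point gives r(k − 1) = λ(v − 1), so r = λ(v − 1)/(k − 1).
  (ii) Total incidences bk = vr, so b = vr/k.
Step 1: r = λ(v − 1)/(k − 1) = 1·(34 − 1)/(2 − 1) = 1·33/1 = 33/1 = 33.
Step 2: b = vr/k = 34·33/2 = 1122/2 = 561.
Check integrality: r = 33 ∈ Z ✓, b = 561 ∈ Z ✓.
(These identities are necessary conditions: they determine r and b for any design with these parameters, but do not by themselves prove that one exists.)

r = 33, b = 561.


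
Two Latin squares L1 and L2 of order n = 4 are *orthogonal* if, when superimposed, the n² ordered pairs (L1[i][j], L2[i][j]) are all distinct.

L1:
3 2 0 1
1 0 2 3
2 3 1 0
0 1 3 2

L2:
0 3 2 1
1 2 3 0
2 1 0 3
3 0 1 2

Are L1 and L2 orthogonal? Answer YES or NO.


Form the n² = 16 superimposed pairs (L1[i][j], L2[i][j]), row by row (rows and columns indexed from 0):
row 0: (3,0) (2,3) (0,2) (1,1)
row 1: (1,1) (0,2) (2,3) (3,0)
row 2: (2,2) (3,1) (1,0) (0,3)
row 3: (0,3) (1,0) (3,1) (2,2)
Orthogonality requires all 16 pairs distinct.
But the pair (1,1) repeats: cell (0,3) has L1 = 1, L2 = 1, and cell (1,0) has L1 = 1, L2 = 1.
A repeated pair means some other pair never occurs (only 8 distinct pairs out of 16), so the squares are not orthogonal.
Conclusion: NO.

NO
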